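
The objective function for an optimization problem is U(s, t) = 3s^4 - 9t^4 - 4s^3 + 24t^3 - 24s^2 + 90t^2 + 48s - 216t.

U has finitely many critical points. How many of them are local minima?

2

U separates as a function of s plus a function of t, so ∇U=0 decouples.
∂U/∂s = 12(s - 2)(s - 1)(s + 2) = 0 at s ∈ {-2, 1, 2}; ∂U/∂t = -36(t - 3)(t - 1)(t + 2) = 0 at t ∈ {-2, 1, 3}.
The Hessian is diagonal: diag(U_ss, U_tt). Second derivatives: U_ss(-2)=144, U_ss(1)=-36, U_ss(2)=48; U_tt(-2)=-540, U_tt(1)=216, U_tt(3)=-360.
Local minima occur where both diagonal entries positive: (-2, 1), (2, 1). Count: 2.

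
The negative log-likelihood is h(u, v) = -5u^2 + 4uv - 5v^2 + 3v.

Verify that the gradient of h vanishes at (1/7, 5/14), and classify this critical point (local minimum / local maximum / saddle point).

∇h = (-10u + 4v, 4u - 10v + 3); substituting (1/7, 5/14) gives ∇h = (0, 0), so (1/7, 5/14) is indeed a critical point.
The Hessian of h is constant: H = [[-10, 4], [4, -10]].
det(H) = (-10)·(-10) − 4² = 84.
det(H) > 0 and tr(H) = -20 < 0, so H is negative definite and the point is a local maximum.

local maximum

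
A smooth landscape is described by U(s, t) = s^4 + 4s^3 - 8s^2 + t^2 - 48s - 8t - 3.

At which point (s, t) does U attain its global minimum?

U(s,t) separates as P(s) + Q(t) − 3, so its minimum is min P + min Q − 3.
P'(s) = 4(s - 2)(s + 2)(s + 3) vanishes at s ∈ {-3, -2, 2}; Q'(t) = 2(t - 4) vanishes at t ∈ {4}.
Local minima of P (where P''>0): P(-3)=45, P(2)=-80. Local minima of Q: Q(4)=-16.
So the global minimum of U is P(2) + Q(4) − 3 = -80 − 16 − 3 = -99, attained at (2, 4).

(2, 4)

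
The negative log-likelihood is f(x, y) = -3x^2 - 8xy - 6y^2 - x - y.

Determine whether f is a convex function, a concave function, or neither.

concave

f is quadratic, so its Hessian is the constant matrix H = [[-6, -8], [-8, -12]].
det(H) = 8, tr(H) = -18.
det(H) > 0 and tr(H) < 0, so H is negative definite everywhere: concave.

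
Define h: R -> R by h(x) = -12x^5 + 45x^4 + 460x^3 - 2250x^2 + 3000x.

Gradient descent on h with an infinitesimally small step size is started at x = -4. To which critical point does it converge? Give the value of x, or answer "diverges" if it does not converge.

h'(x) = -60(x - 5)(x - 2)(x - 1)(x + 5), so h'(-4) = 16200.
Gradient descent moves in the -h' direction, i.e. x is decreasing.
The nearest critical point in that direction is x = -5, where h'' = 25200 > 0 (a local minimum). The iterate converges there.

-5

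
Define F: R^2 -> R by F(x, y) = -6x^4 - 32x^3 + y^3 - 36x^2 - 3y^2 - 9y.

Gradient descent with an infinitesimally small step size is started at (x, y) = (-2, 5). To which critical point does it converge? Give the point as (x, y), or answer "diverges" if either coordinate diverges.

F is separable, so gradient descent decouples: x follows -∂F/∂x, y follows -∂F/∂y.
∂F/∂x = -24x(x + 1)(x + 3); at x=-2 this is -48, so x increases.
∂F/∂y = 3(y - 3)(y + 1); at y=5 this is 36, so y decreases.
x converges to its nearest critical value -1 (a local min of the x-part); y converges to 3. The iterate converges to (-1, 3).

(-1, 3)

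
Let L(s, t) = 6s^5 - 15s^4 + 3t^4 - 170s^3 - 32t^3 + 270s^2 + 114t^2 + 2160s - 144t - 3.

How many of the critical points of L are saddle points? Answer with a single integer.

L separates as a function of s plus a function of t, so ∇L=0 decouples.
∂L/∂s = 30(s - 4)(s - 3)(s + 2)(s + 3) = 0 at s ∈ {-3, -2, 3, 4}; ∂L/∂t = 12(t - 4)(t - 3)(t - 1) = 0 at t ∈ {1, 3, 4}.
The Hessian is diagonal: diag(L_ss, L_tt). Second derivatives: L_ss(-3)=-1260, L_ss(-2)=900, L_ss(3)=-900, L_ss(4)=1260; L_tt(1)=72, L_tt(3)=-24, L_tt(4)=36.
Saddle points occur where the two diagonal entries have opposite signs: (-3, 1), (-3, 4), (-2, 3), (3, 1), (3, 4), (4, 3). Count: 6.

6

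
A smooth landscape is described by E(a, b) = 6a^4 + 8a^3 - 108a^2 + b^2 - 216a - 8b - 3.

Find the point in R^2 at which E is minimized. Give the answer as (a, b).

E(a,b) separates as P(a) + Q(b) − 3, so its minimum is min P + min Q − 3.
P'(a) = 24(a - 3)(a + 1)(a + 3) vanishes at a ∈ {-3, -1, 3}; Q'(b) = 2b - 8 vanishes at b ∈ {4}.
Local minima of P (where P''>0): P(-3)=-54, P(3)=-918. Local minima of Q: Q(4)=-16.
So the global minimum of E is P(3) + Q(4) − 3 = -918 − 16 − 3 = -937, attained at (3, 4).

(3, 4)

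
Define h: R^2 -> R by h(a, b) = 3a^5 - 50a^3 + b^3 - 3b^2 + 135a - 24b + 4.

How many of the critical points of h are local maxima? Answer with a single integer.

h separates as a function of a plus a function of b, so ∇h=0 decouples.
∂h/∂a = 15(a - 3)(a - 1)(a + 1)(a + 3) = 0 at a ∈ {-3, -1, 1, 3}; ∂h/∂b = 3(b - 4)(b + 2) = 0 at b ∈ {-2, 4}.
The Hessian is diagonal: diag(h_aa, h_bb). Second derivatives: h_aa(-3)=-720, h_aa(-1)=240, h_aa(1)=-240, h_aa(3)=720; h_bb(-2)=-18, h_bb(4)=18.
Local maxima occur where both diagonal entries negative: (-3, -2), (1, -2). Count: 2.

2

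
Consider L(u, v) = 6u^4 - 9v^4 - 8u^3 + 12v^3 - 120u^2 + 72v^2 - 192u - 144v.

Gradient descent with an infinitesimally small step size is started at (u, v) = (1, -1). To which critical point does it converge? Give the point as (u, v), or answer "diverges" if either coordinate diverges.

(4, 1)

L is separable, so gradient descent decouples: u follows -∂L/∂u, v follows -∂L/∂v.
∂L/∂u = 24(u - 4)(u + 1)(u + 2); at u=1 this is -432, so u increases.
∂L/∂v = -36(v - 2)(v - 1)(v + 2); at v=-1 this is -216, so v increases.
u converges to its nearest critical value 4 (a local min of the u-part); v converges to 1. The iterate converges to (4, 1).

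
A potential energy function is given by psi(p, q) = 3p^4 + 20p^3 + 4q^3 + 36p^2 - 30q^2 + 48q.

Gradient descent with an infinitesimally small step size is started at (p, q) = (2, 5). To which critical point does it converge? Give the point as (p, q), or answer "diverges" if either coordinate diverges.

(0, 4)

psi is separable, so gradient descent decouples: p follows -∂psi/∂p, q follows -∂psi/∂q.
∂psi/∂p = 12p(p + 2)(p + 3); at p=2 this is 480, so p decreases.
∂psi/∂q = 12(q - 4)(q - 1); at q=5 this is 48, so q decreases.
p converges to its nearest critical value 0 (a local min of the p-part); q converges to 4. The iterate converges to (0, 4).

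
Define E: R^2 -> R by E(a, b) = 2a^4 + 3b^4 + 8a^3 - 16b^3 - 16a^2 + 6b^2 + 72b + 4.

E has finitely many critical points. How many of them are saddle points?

E separates as a function of a plus a function of b, so ∇E=0 decouples.
∂E/∂a = 8a(a - 1)(a + 4) = 0 at a ∈ {-4, 0, 1}; ∂E/∂b = 12(b - 3)(b - 2)(b + 1) = 0 at b ∈ {-1, 2, 3}.
The Hessian is diagonal: diag(E_aa, E_bb). Second derivatives: E_aa(-4)=160, E_aa(0)=-32, E_aa(1)=40; E_bb(-1)=144, E_bb(2)=-36, E_bb(3)=48.
Saddle points occur where the two diagonal entries have opposite signs: (-4, 2), (0, -1), (0, 3), (1, 2). Count: 4.

4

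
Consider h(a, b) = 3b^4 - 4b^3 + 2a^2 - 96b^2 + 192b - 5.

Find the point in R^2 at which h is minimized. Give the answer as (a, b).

h(a,b) separates as P(a) + Q(b) − 5, so its minimum is min P + min Q − 5.
P'(a) = 4a vanishes at a ∈ {0}; Q'(b) = 12(b - 4)(b - 1)(b + 4) vanishes at b ∈ {-4, 1, 4}.
Local minima of P (where P''>0): P(0)=0. Local minima of Q: Q(-4)=-1280, Q(4)=-256.
So the global minimum of h is P(0) + Q(-4) − 5 = 0 − 1280 − 5 = -1285, attained at (0, -4).

(0, -4)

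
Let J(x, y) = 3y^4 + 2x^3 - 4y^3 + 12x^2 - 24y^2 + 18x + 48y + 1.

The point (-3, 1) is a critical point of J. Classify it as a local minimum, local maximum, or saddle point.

local maximum

The mixed partial ∂²J/∂x∂y is 0, so the Hessian at any point is diag(J_xx, J_yy) = diag(12(x + 2), 12(3y^2 - 2y - 4)).
At (-3, 1): H = diag(-12, -36).
Both eigenvalues are negative, so H is negative definite: a local maximum.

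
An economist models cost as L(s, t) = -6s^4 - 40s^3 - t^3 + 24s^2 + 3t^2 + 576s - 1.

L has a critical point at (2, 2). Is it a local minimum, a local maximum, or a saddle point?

local maximum

The mixed partial ∂²L/∂s∂t is 0, so the Hessian at any point is diag(L_ss, L_tt) = diag(24(-3s^2 - 10s + 2), 6(-t + 1)).
At (2, 2): H = diag(-720, -6).
Both eigenvalues are negative, so H is negative definite: a local maximum.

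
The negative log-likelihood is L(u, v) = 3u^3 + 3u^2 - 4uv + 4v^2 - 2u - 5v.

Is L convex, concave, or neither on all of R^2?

The term 3u^3 is cubic, so the Hessian is not constant.
∂²L/∂u² = 18u + 6, which takes both signs as u varies (negative for sufficiently negative u). A diagonal entry of the Hessian changing sign means the Hessian is neither positive- nor negative-semidefinite on all of R^2.

neither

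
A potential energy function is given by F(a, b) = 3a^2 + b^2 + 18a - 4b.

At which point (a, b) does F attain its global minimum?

(-3, 2)

F(a,b) separates as P(a) + Q(b), so its minimum is min P + min Q.
P'(a) = 6a + 18 vanishes at a ∈ {-3}; Q'(b) = 2b - 4 vanishes at b ∈ {2}.
Local minima of P (where P''>0): P(-3)=-27. Local minima of Q: Q(2)=-4.
So the global minimum of F is P(-3) + Q(2) = -27 − 4 = -31, attained at (-3, 2).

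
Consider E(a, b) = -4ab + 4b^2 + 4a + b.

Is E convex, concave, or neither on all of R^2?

neither

E is quadratic, so its Hessian is the constant matrix H = [[0, -4], [-4, 8]].
det(H) = -16, tr(H) = 8.
det(H) < 0, so H is indefinite: neither convex nor concave.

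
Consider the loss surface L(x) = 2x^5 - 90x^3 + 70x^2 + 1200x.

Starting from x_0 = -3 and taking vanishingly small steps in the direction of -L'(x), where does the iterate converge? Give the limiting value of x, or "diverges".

-2

L'(x) = 10(x - 4)(x - 3)(x + 2)(x + 5), so L'(-3) = -840.
Gradient descent moves in the -L' direction, i.e. x is increasing.
The nearest critical point in that direction is x = -2, where L'' = 900 > 0 (a local minimum). The iterate converges there.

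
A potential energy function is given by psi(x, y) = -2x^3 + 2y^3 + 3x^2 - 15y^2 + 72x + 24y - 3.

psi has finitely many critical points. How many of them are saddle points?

2

psi separates as a function of x plus a function of y, so ∇psi=0 decouples.
∂psi/∂x = -6(x - 4)(x + 3) = 0 at x ∈ {-3, 4}; ∂psi/∂y = 6(y - 4)(y - 1) = 0 at y ∈ {1, 4}.
The Hessian is diagonal: diag(psi_xx, psi_yy). Second derivatives: psi_xx(-3)=42, psi_xx(4)=-42; psi_yy(1)=-18, psi_yy(4)=18.
Saddle points occur where the two diagonal entries have opposite signs: (-3, 1), (4, 4). Count: 2.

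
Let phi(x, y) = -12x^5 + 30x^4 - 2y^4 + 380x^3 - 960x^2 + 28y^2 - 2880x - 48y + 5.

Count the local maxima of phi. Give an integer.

phi separates as a function of x plus a function of y, so ∇phi=0 decouples.
∂phi/∂x = -60(x - 4)(x - 3)(x + 1)(x + 4) = 0 at x ∈ {-4, -1, 3, 4}; ∂phi/∂y = -8(y - 2)(y - 1)(y + 3) = 0 at y ∈ {-3, 1, 2}.
The Hessian is diagonal: diag(phi_xx, phi_yy). Second derivatives: phi_xx(-4)=10080, phi_xx(-1)=-3600, phi_xx(3)=1680, phi_xx(4)=-2400; phi_yy(-3)=-160, phi_yy(1)=32, phi_yy(2)=-40.
Local maxima occur where both diagonal entries negative: (-1, -3), (-1, 2), (4, -3), (4, 2). Count: 4.

4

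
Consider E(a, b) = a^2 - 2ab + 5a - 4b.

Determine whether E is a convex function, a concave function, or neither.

E is quadratic, so its Hessian is the constant matrix H = [[2, -2], [-2, 0]].
det(H) = -4, tr(H) = 2.
det(H) < 0, so H is indefinite: neither convex nor concave.

neither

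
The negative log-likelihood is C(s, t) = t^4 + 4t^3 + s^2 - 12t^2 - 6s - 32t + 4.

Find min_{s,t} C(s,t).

-69

C(s,t) separates as P(s) + Q(t) + 4, so its minimum is min P + min Q + 4.
P'(s) = 2s - 6 vanishes at s ∈ {3}; Q'(t) = 4(t - 2)(t + 1)(t + 4) vanishes at t ∈ {-4, -1, 2}.
Local minima of P (where P''>0): P(3)=-9. Local minima of Q: Q(-4)=-64, Q(2)=-64.
So the global minimum of C is P(3) + Q(-4) + 4 = -9 − 64 + 4 = -69, attained at (3, -4).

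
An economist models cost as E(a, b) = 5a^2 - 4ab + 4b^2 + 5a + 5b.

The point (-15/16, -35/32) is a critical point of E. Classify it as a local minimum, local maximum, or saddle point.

local minimum

The Hessian of E is constant: H = [[10, -4], [-4, 8]].
det(H) = 10·8 − (-4)² = 64.
det(H) > 0 and tr(H) = 18 > 0, so H is positive definite and the point is a local minimum.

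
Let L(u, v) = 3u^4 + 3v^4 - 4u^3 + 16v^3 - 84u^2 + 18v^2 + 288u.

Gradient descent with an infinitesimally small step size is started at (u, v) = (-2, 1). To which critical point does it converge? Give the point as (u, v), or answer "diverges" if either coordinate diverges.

(-4, 0)

L is separable, so gradient descent decouples: u follows -∂L/∂u, v follows -∂L/∂v.
∂L/∂u = 12(u - 3)(u - 2)(u + 4); at u=-2 this is 480, so u decreases.
∂L/∂v = 12v(v + 1)(v + 3); at v=1 this is 96, so v decreases.
u converges to its nearest critical value -4 (a local min of the u-part); v converges to 0. The iterate converges to (-4, 0).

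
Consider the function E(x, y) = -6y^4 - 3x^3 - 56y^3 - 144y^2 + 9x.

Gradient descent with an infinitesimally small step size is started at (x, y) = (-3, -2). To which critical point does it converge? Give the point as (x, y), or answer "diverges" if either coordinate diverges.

(-1, -3)

E is separable, so gradient descent decouples: x follows -∂E/∂x, y follows -∂E/∂y.
∂E/∂x = -9(x - 1)(x + 1); at x=-3 this is -72, so x increases.
∂E/∂y = -24y(y + 3)(y + 4); at y=-2 this is 96, so y decreases.
x converges to its nearest critical value -1 (a local min of the x-part); y converges to -3. The iterate converges to (-1, -3).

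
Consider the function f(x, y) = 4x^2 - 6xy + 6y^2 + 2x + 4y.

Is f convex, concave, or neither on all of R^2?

convex

f is quadratic, so its Hessian is the constant matrix H = [[8, -6], [-6, 12]].
det(H) = 60, tr(H) = 20.
det(H) > 0 and tr(H) > 0, so H is positive definite everywhere: convex.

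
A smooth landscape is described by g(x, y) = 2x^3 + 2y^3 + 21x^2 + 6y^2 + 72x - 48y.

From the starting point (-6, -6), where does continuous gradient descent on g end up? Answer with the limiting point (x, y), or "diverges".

g is separable, so gradient descent decouples: x follows -∂g/∂x, y follows -∂g/∂y.
∂g/∂x = 6(x + 3)(x + 4); at x=-6 this is 36, so x decreases.
∂g/∂y = 6(y - 2)(y + 4); at y=-6 this is 96, so y decreases.
The x-coordinate has no critical point in that direction and runs off to infinity.

diverges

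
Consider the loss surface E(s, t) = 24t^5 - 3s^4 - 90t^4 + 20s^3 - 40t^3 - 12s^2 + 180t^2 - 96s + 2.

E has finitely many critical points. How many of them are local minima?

2

E separates as a function of s plus a function of t, so ∇E=0 decouples.
∂E/∂s = -12(s - 4)(s - 2)(s + 1) = 0 at s ∈ {-1, 2, 4}; ∂E/∂t = 120t(t - 3)(t - 1)(t + 1) = 0 at t ∈ {-1, 0, 1, 3}.
The Hessian is diagonal: diag(E_ss, E_tt). Second derivatives: E_ss(-1)=-180, E_ss(2)=72, E_ss(4)=-120; E_tt(-1)=-960, E_tt(0)=360, E_tt(1)=-480, E_tt(3)=2880.
Local minima occur where both diagonal entries positive: (2, 0), (2, 3). Count: 2.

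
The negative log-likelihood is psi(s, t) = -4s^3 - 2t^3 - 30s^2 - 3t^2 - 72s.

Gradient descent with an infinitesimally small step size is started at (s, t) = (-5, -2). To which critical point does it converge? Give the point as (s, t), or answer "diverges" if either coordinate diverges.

psi is separable, so gradient descent decouples: s follows -∂psi/∂s, t follows -∂psi/∂t.
∂psi/∂s = -12(s + 2)(s + 3); at s=-5 this is -72, so s increases.
∂psi/∂t = -6t(t + 1); at t=-2 this is -12, so t increases.
s converges to its nearest critical value -3 (a local min of the s-part); t converges to -1. The iterate converges to (-3, -1).

(-3, -1)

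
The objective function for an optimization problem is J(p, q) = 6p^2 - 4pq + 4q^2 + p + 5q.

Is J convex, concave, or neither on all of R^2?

convex

J is quadratic, so its Hessian is the constant matrix H = [[12, -4], [-4, 8]].
det(H) = 80, tr(H) = 20.
det(H) > 0 and tr(H) > 0, so H is positive definite everywhere: convex.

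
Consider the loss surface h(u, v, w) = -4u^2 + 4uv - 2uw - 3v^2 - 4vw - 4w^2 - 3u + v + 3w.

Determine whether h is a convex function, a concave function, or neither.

h is quadratic, so its Hessian is the constant matrix H = [[-8, 4, -2], [4, -6, -4], [-2, -4, -8]].
Leading principal minors: -8, 32, -40.
Signs alternate −, +, − ⇒ H ≺ 0 ⇒ concave.

concave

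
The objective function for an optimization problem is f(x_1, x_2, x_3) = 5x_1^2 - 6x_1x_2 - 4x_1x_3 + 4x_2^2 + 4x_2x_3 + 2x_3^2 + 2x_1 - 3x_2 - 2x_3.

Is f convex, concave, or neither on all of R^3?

f is quadratic, so its Hessian is the constant matrix H = [[10, -6, -4], [-6, 8, 4], [-4, 4, 4]].
Leading principal minors: 10, 44, 80.
All positive ⇒ H ≻ 0 ⇒ convex.

convex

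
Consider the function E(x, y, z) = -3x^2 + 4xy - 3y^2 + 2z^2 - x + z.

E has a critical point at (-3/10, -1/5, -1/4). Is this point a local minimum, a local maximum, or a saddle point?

saddle point

The Hessian is constant: H = [[-6, 4, 0], [4, -6, 0], [0, 0, 4]].
Leading principal minors: Δ₁ = -6, Δ₂ = 20, Δ₃ = 80.
The minors fit neither the all-positive nor the alternating-sign pattern, so H is indefinite: a saddle point.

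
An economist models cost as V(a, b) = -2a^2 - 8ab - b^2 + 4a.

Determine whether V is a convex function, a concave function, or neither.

neither

V is quadratic, so its Hessian is the constant matrix H = [[-4, -8], [-8, -2]].
det(H) = -56, tr(H) = -6.
det(H) < 0, so H is indefinite: neither convex nor concave.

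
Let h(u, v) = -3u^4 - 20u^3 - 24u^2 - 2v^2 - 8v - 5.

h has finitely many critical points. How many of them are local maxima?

h separates as a function of u plus a function of v, so ∇h=0 decouples.
∂h/∂u = -12u(u + 1)(u + 4) = 0 at u ∈ {-4, -1, 0}; ∂h/∂v = -4(v + 2) = 0 at v ∈ {-2}.
The Hessian is diagonal: diag(h_uu, h_vv). Second derivatives: h_uu(-4)=-144, h_uu(-1)=36, h_uu(0)=-48; h_vv(-2)=-4.
Local maxima occur where both diagonal entries negative: (-4, -2), (0, -2). Count: 2.

2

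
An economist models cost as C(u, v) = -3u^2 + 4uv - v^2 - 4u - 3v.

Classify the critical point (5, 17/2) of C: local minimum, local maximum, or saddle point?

saddle point

The Hessian of C is constant: H = [[-6, 4], [4, -2]].
det(H) = (-6)·(-2) − 4² = -4.
Since det(H) < 0, H is indefinite and the critical point is a saddle point.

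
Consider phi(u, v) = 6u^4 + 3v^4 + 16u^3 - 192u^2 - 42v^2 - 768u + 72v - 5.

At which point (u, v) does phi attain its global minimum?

phi(u,v) separates as P(u) + Q(v) − 5, so its minimum is min P + min Q − 5.
P'(u) = 24(u - 4)(u + 2)(u + 4) vanishes at u ∈ {-4, -2, 4}; Q'(v) = 12(v - 2)(v - 1)(v + 3) vanishes at v ∈ {-3, 1, 2}.
Local minima of P (where P''>0): P(-4)=512, P(4)=-3584. Local minima of Q: Q(-3)=-351, Q(2)=24.
So the global minimum of phi is P(4) + Q(-3) − 5 = -3584 − 351 − 5 = -3940, attained at (4, -3).

(4, -3)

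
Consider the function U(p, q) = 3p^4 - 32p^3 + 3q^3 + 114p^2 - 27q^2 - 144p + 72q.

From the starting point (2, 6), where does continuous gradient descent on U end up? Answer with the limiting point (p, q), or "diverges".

(1, 4)

U is separable, so gradient descent decouples: p follows -∂U/∂p, q follows -∂U/∂q.
∂U/∂p = 12(p - 4)(p - 3)(p - 1); at p=2 this is 24, so p decreases.
∂U/∂q = 9(q - 4)(q - 2); at q=6 this is 72, so q decreases.
p converges to its nearest critical value 1 (a local min of the p-part); q converges to 4. The iterate converges to (1, 4).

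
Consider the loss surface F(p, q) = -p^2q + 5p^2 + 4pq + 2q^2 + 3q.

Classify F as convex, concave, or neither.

neither

The term -p^2q is cubic, so the Hessian is not constant.
∂²F/∂p² = -2q + 10, which takes both signs as q varies (negative for sufficiently large q). A diagonal entry of the Hessian changing sign means the Hessian is neither positive- nor negative-semidefinite on all of R^2.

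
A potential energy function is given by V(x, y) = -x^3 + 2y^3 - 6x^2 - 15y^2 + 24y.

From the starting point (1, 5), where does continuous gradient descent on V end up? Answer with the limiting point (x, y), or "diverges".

diverges

V is separable, so gradient descent decouples: x follows -∂V/∂x, y follows -∂V/∂y.
∂V/∂x = -3x(x + 4); at x=1 this is -15, so x increases.
∂V/∂y = 6(y - 4)(y - 1); at y=5 this is 24, so y decreases.
The x-coordinate has no critical point in that direction and runs off to infinity.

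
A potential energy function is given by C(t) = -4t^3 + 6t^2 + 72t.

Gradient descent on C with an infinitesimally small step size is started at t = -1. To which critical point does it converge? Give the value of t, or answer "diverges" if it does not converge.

C'(t) = -12(t - 3)(t + 2), so C'(-1) = 48.
Gradient descent moves in the -C' direction, i.e. t is decreasing.
The nearest critical point in that direction is t = -2, where C'' = 60 > 0 (a local minimum). The iterate converges there.

-2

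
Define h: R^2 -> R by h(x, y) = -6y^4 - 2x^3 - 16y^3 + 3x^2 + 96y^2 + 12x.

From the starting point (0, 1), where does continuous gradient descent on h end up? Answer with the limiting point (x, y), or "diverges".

h is separable, so gradient descent decouples: x follows -∂h/∂x, y follows -∂h/∂y.
∂h/∂x = -6(x - 2)(x + 1); at x=0 this is 12, so x decreases.
∂h/∂y = -24y(y - 2)(y + 4); at y=1 this is 120, so y decreases.
x converges to its nearest critical value -1 (a local min of the x-part); y converges to 0. The iterate converges to (-1, 0).

(-1, 0)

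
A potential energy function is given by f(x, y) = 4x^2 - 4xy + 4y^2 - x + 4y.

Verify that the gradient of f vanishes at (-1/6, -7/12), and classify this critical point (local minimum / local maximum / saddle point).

local minimum

∇f = (8x - 4y - 1, -4x + 8y + 4); substituting (-1/6, -7/12) gives ∇f = (0, 0), so (-1/6, -7/12) is indeed a critical point.
The Hessian of f is constant: H = [[8, -4], [-4, 8]].
det(H) = 8·8 − (-4)² = 48.
det(H) > 0 and tr(H) = 16 > 0, so H is positive definite and the point is a local minimum.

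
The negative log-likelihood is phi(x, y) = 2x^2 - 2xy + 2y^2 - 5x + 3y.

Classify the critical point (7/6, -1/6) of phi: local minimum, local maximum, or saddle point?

The Hessian of phi is constant: H = [[4, -2], [-2, 4]].
det(H) = 4·4 − (-2)² = 12.
det(H) > 0 and tr(H) = 8 > 0, so H is positive definite and the point is a local minimum.

local minimum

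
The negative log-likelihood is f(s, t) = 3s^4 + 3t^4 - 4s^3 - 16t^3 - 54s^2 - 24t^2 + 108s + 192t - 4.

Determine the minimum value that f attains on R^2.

-767

f(s,t) separates as P(s) + Q(t) − 4, so its minimum is min P + min Q − 4.
P'(s) = 12(s - 3)(s - 1)(s + 3) vanishes at s ∈ {-3, 1, 3}; Q'(t) = 12(t - 4)(t - 2)(t + 2) vanishes at t ∈ {-2, 2, 4}.
Local minima of P (where P''>0): P(-3)=-459, P(3)=-27. Local minima of Q: Q(-2)=-304, Q(4)=128.
So the global minimum of f is P(-3) + Q(-2) − 4 = -459 − 304 − 4 = -767, attained at (-3, -2).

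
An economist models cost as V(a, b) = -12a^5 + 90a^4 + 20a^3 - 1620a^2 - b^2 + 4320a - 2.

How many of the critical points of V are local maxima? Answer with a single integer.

V separates as a function of a plus a function of b, so ∇V=0 decouples.
∂V/∂a = -60(a - 4)(a - 3)(a - 2)(a + 3) = 0 at a ∈ {-3, 2, 3, 4}; ∂V/∂b = -2b = 0 at b ∈ {0}.
The Hessian is diagonal: diag(V_aa, V_bb). Second derivatives: V_aa(-3)=12600, V_aa(2)=-600, V_aa(3)=360, V_aa(4)=-840; V_bb(0)=-2.
Local maxima occur where both diagonal entries negative: (2, 0), (4, 0). Count: 2.

2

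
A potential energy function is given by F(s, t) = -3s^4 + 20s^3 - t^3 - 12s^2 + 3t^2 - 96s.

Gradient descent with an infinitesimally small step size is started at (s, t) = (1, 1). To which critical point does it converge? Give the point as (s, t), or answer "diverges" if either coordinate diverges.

F is separable, so gradient descent decouples: s follows -∂F/∂s, t follows -∂F/∂t.
∂F/∂s = -12(s - 4)(s - 2)(s + 1); at s=1 this is -72, so s increases.
∂F/∂t = -3t(t - 2); at t=1 this is 3, so t decreases.
s converges to its nearest critical value 2 (a local min of the s-part); t converges to 0. The iterate converges to (2, 0).

(2, 0)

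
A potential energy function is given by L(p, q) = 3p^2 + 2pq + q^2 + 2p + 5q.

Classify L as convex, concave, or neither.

convex

L is quadratic, so its Hessian is the constant matrix H = [[6, 2], [2, 2]].
det(H) = 8, tr(H) = 8.
det(H) > 0 and tr(H) > 0, so H is positive definite everywhere: convex.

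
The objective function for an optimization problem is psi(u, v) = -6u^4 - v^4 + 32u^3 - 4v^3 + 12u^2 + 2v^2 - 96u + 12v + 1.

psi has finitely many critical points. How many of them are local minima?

psi separates as a function of u plus a function of v, so ∇psi=0 decouples.
∂psi/∂u = -24(u - 4)(u - 1)(u + 1) = 0 at u ∈ {-1, 1, 4}; ∂psi/∂v = -4(v - 1)(v + 1)(v + 3) = 0 at v ∈ {-3, -1, 1}.
The Hessian is diagonal: diag(psi_uu, psi_vv). Second derivatives: psi_uu(-1)=-240, psi_uu(1)=144, psi_uu(4)=-360; psi_vv(-3)=-32, psi_vv(-1)=16, psi_vv(1)=-32.
Local minima occur where both diagonal entries positive: (1, -1). Count: 1.

1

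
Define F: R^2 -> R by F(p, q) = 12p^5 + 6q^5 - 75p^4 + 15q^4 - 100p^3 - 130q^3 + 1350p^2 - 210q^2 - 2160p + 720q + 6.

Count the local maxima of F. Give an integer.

4

F separates as a function of p plus a function of q, so ∇F=0 decouples.
∂F/∂p = 60(p - 4)(p - 3)(p - 1)(p + 3) = 0 at p ∈ {-3, 1, 3, 4}; ∂F/∂q = 30(q - 3)(q - 1)(q + 2)(q + 4) = 0 at q ∈ {-4, -2, 1, 3}.
The Hessian is diagonal: diag(F_pp, F_qq). Second derivatives: F_pp(-3)=-10080, F_pp(1)=1440, F_pp(3)=-720, F_pp(4)=1260; F_qq(-4)=-2100, F_qq(-2)=900, F_qq(1)=-900, F_qq(3)=2100.
Local maxima occur where both diagonal entries negative: (-3, -4), (-3, 1), (3, -4), (3, 1). Count: 4.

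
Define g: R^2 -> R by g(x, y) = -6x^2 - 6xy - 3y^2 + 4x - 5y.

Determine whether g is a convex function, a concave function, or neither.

g is quadratic, so its Hessian is the constant matrix H = [[-12, -6], [-6, -6]].
det(H) = 36, tr(H) = -18.
det(H) > 0 and tr(H) < 0, so H is negative definite everywhere: concave.

concave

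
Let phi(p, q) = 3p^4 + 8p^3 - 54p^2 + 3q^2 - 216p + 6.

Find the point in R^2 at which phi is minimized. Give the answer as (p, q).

(3, 0)

phi(p,q) separates as A(p) + B(q) + 6, so its minimum is min A + min B + 6.
A'(p) = 12(p - 3)(p + 2)(p + 3) vanishes at p ∈ {-3, -2, 3}; B'(q) = 6q vanishes at q ∈ {0}.
Local minima of A (where A''>0): A(-3)=189, A(3)=-675. Local minima of B: B(0)=0.
So the global minimum of phi is A(3) + B(0) + 6 = -675 + 0 + 6 = -669, attained at (3, 0).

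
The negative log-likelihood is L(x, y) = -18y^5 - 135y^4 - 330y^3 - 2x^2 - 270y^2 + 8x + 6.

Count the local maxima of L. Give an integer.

L separates as a function of x plus a function of y, so ∇L=0 decouples.
∂L/∂x = -4(x - 2) = 0 at x ∈ {2}; ∂L/∂y = -90y(y + 1)(y + 2)(y + 3) = 0 at y ∈ {-3, -2, -1, 0}.
The Hessian is diagonal: diag(L_xx, L_yy). Second derivatives: L_xx(2)=-4; L_yy(-3)=540, L_yy(-2)=-180, L_yy(-1)=180, L_yy(0)=-540.
Local maxima occur where both diagonal entries negative: (2, -2), (2, 0). Count: 2.

2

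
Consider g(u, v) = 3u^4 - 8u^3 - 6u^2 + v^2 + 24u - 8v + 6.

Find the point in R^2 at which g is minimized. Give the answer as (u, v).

(-1, 4)

g(u,v) separates as P(u) + Q(v) + 6, so its minimum is min P + min Q + 6.
P'(u) = 12(u - 2)(u - 1)(u + 1) vanishes at u ∈ {-1, 1, 2}; Q'(v) = 2v - 8 vanishes at v ∈ {4}.
Local minima of P (where P''>0): P(-1)=-19, P(2)=8. Local minima of Q: Q(4)=-16.
So the global minimum of g is P(-1) + Q(4) + 6 = -19 − 16 + 6 = -29, attained at (-1, 4).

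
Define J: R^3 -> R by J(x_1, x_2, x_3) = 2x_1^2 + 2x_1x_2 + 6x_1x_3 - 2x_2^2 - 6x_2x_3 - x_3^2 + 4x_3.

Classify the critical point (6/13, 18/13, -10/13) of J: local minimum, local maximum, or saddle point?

The Hessian is constant: H = [[4, 2, 6], [2, -4, -6], [6, -6, -2]].
Leading principal minors: Δ₁ = 4, Δ₂ = -20, Δ₃ = -104.
The minors fit neither the all-positive nor the alternating-sign pattern, so H is indefinite: a saddle point.

saddle point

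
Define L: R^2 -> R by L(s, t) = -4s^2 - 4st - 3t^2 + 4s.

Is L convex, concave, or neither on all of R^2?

L is quadratic, so its Hessian is the constant matrix H = [[-8, -4], [-4, -6]].
det(H) = 32, tr(H) = -14.
det(H) > 0 and tr(H) < 0, so H is negative definite everywhere: concave.

concave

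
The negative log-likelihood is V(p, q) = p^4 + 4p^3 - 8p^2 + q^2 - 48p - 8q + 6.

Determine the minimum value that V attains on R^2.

-90

V(p,q) separates as A(p) + B(q) + 6, so its minimum is min A + min B + 6.
A'(p) = 4(p - 2)(p + 2)(p + 3) vanishes at p ∈ {-3, -2, 2}; B'(q) = 2q - 8 vanishes at q ∈ {4}.
Local minima of A (where A''>0): A(-3)=45, A(2)=-80. Local minima of B: B(4)=-16.
So the global minimum of V is A(2) + B(4) + 6 = -80 − 16 + 6 = -90, attained at (2, 4).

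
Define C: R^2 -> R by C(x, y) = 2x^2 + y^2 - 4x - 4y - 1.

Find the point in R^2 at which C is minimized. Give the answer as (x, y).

C(x,y) separates as P(x) + Q(y) − 1, so its minimum is min P + min Q − 1.
P'(x) = 4x - 4 vanishes at x ∈ {1}; Q'(y) = 2y - 4 vanishes at y ∈ {2}.
Local minima of P (where P''>0): P(1)=-2. Local minima of Q: Q(2)=-4.
So the global minimum of C is P(1) + Q(2) − 1 = -2 − 4 − 1 = -7, attained at (1, 2).

(1, 2)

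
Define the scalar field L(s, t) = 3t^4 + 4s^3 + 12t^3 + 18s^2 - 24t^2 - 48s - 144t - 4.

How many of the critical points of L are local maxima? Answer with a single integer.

1

L separates as a function of s plus a function of t, so ∇L=0 decouples.
∂L/∂s = 12(s - 1)(s + 4) = 0 at s ∈ {-4, 1}; ∂L/∂t = 12(t - 2)(t + 2)(t + 3) = 0 at t ∈ {-3, -2, 2}.
The Hessian is diagonal: diag(L_ss, L_tt). Second derivatives: L_ss(-4)=-60, L_ss(1)=60; L_tt(-3)=60, L_tt(-2)=-48, L_tt(2)=240.
Local maxima occur where both diagonal entries negative: (-4, -2). Count: 1.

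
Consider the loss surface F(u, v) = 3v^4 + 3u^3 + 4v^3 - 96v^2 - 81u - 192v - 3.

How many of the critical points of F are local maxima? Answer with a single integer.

F separates as a function of u plus a function of v, so ∇F=0 decouples.
∂F/∂u = 9(u - 3)(u + 3) = 0 at u ∈ {-3, 3}; ∂F/∂v = 12(v - 4)(v + 1)(v + 4) = 0 at v ∈ {-4, -1, 4}.
The Hessian is diagonal: diag(F_uu, F_vv). Second derivatives: F_uu(-3)=-54, F_uu(3)=54; F_vv(-4)=288, F_vv(-1)=-180, F_vv(4)=480.
Local maxima occur where both diagonal entries negative: (-3, -1). Count: 1.

1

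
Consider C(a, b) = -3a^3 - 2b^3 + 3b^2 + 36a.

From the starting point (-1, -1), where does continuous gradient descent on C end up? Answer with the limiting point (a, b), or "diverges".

(-2, 0)

C is separable, so gradient descent decouples: a follows -∂C/∂a, b follows -∂C/∂b.
∂C/∂a = -9(a - 2)(a + 2); at a=-1 this is 27, so a decreases.
∂C/∂b = -6b(b - 1); at b=-1 this is -12, so b increases.
a converges to its nearest critical value -2 (a local min of the a-part); b converges to 0. The iterate converges to (-2, 0).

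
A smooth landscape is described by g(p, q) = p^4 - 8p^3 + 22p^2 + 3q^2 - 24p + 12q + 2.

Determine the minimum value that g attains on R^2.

-19

g(p,q) separates as A(p) + B(q) + 2, so its minimum is min A + min B + 2.
A'(p) = 4(p - 3)(p - 2)(p - 1) vanishes at p ∈ {1, 2, 3}; B'(q) = 6q + 12 vanishes at q ∈ {-2}.
Local minima of A (where A''>0): A(1)=-9, A(3)=-9. Local minima of B: B(-2)=-12.
So the global minimum of g is A(1) + B(-2) + 2 = -9 − 12 + 2 = -19, attained at (1, -2).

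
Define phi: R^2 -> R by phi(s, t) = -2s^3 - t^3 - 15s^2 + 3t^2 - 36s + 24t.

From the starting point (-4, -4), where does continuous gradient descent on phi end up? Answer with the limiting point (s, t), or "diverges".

phi is separable, so gradient descent decouples: s follows -∂phi/∂s, t follows -∂phi/∂t.
∂phi/∂s = -6(s + 2)(s + 3); at s=-4 this is -12, so s increases.
∂phi/∂t = -3(t - 4)(t + 2); at t=-4 this is -48, so t increases.
s converges to its nearest critical value -3 (a local min of the s-part); t converges to -2. The iterate converges to (-3, -2).

(-3, -2)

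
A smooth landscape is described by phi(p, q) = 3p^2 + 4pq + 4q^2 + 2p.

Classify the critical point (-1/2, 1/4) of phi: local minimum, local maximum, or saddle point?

local minimum

The Hessian of phi is constant: H = [[6, 4], [4, 8]].
det(H) = 6·8 − 4² = 32.
det(H) > 0 and tr(H) = 14 > 0, so H is positive definite and the point is a local minimum.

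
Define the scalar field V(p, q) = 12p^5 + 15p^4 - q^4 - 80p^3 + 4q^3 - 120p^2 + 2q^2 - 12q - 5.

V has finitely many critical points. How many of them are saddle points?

6

V separates as a function of p plus a function of q, so ∇V=0 decouples.
∂V/∂p = 60p(p - 2)(p + 1)(p + 2) = 0 at p ∈ {-2, -1, 0, 2}; ∂V/∂q = -4(q - 3)(q - 1)(q + 1) = 0 at q ∈ {-1, 1, 3}.
The Hessian is diagonal: diag(V_pp, V_qq). Second derivatives: V_pp(-2)=-480, V_pp(-1)=180, V_pp(0)=-240, V_pp(2)=1440; V_qq(-1)=-32, V_qq(1)=16, V_qq(3)=-32.
Saddle points occur where the two diagonal entries have opposite signs: (-2, 1), (-1, -1), (-1, 3), (0, 1), (2, -1), (2, 3). Count: 6.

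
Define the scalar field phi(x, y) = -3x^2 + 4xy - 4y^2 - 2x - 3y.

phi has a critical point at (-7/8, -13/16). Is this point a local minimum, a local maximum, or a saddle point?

The Hessian of phi is constant: H = [[-6, 4], [4, -8]].
det(H) = (-6)·(-8) − 4² = 32.
det(H) > 0 and tr(H) = -14 < 0, so H is negative definite and the point is a local maximum.

local maximum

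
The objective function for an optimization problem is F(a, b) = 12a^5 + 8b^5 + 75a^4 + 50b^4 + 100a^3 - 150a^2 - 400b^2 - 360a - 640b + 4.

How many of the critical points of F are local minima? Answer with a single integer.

4

F separates as a function of a plus a function of b, so ∇F=0 decouples.
∂F/∂a = 60(a - 1)(a + 1)(a + 2)(a + 3) = 0 at a ∈ {-3, -2, -1, 1}; ∂F/∂b = 40(b - 2)(b + 1)(b + 2)(b + 4) = 0 at b ∈ {-4, -2, -1, 2}.
The Hessian is diagonal: diag(F_aa, F_bb). Second derivatives: F_aa(-3)=-480, F_aa(-2)=180, F_aa(-1)=-240, F_aa(1)=1440; F_bb(-4)=-1440, F_bb(-2)=320, F_bb(-1)=-360, F_bb(2)=2880.
Local minima occur where both diagonal entries positive: (-2, -2), (-2, 2), (1, -2), (1, 2). Count: 4.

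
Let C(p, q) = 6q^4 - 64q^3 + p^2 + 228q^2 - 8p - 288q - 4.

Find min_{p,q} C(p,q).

C(p,q) separates as A(p) + B(q) − 4, so its minimum is min A + min B − 4.
A'(p) = 2p - 8 vanishes at p ∈ {4}; B'(q) = 24(q - 4)(q - 3)(q - 1) vanishes at q ∈ {1, 3, 4}.
Local minima of A (where A''>0): A(4)=-16. Local minima of B: B(1)=-118, B(4)=-64.
So the global minimum of C is A(4) + B(1) − 4 = -16 − 118 − 4 = -138, attained at (4, 1).

-138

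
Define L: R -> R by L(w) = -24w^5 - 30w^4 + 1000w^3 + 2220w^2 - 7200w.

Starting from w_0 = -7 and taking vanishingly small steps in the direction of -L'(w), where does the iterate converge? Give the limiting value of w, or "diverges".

L'(w) = -120(w - 5)(w - 1)(w + 3)(w + 4), so L'(-7) = -138240.
Gradient descent moves in the -L' direction, i.e. w is increasing.
The nearest critical point in that direction is w = -4, where L'' = 5400 > 0 (a local minimum). The iterate converges there.

-4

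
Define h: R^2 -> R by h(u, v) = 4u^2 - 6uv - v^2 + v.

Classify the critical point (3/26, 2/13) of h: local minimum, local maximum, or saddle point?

The Hessian of h is constant: H = [[8, -6], [-6, -2]].
det(H) = 8·(-2) − (-6)² = -52.
Since det(H) < 0, H is indefinite and the critical point is a saddle point.

saddle point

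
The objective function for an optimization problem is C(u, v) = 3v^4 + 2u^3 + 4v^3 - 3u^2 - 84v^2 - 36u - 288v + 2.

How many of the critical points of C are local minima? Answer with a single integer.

C separates as a function of u plus a function of v, so ∇C=0 decouples.
∂C/∂u = 6(u - 3)(u + 2) = 0 at u ∈ {-2, 3}; ∂C/∂v = 12(v - 4)(v + 2)(v + 3) = 0 at v ∈ {-3, -2, 4}.
The Hessian is diagonal: diag(C_uu, C_vv). Second derivatives: C_uu(-2)=-30, C_uu(3)=30; C_vv(-3)=84, C_vv(-2)=-72, C_vv(4)=504.
Local minima occur where both diagonal entries positive: (3, -3), (3, 4). Count: 2.

2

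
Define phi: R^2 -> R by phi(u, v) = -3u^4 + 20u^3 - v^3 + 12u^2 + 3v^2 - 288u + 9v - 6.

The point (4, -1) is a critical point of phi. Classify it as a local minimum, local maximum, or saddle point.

saddle point

The mixed partial ∂²phi/∂u∂v is 0, so the Hessian at any point is diag(phi_uu, phi_vv) = diag(12(-3u^2 + 10u + 2), 6(-v + 1)).
At (4, -1): H = diag(-72, 12).
The eigenvalues have opposite signs, so H is indefinite: a saddle point.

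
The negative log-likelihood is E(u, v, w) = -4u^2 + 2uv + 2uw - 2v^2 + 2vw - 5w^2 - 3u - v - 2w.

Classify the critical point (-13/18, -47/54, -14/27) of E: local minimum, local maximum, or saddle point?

The Hessian is constant: H = [[-8, 2, 2], [2, -4, 2], [2, 2, -10]].
Leading principal minors: Δ₁ = -8, Δ₂ = 28, Δ₃ = -216.
The minors alternate sign starting negative (−, +, −), so H is negative definite: a local maximum.

local maximum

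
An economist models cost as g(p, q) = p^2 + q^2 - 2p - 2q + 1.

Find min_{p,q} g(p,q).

g(p,q) separates as A(p) + B(q) + 1, so its minimum is min A + min B + 1.
A'(p) = 2p - 2 vanishes at p ∈ {1}; B'(q) = 2q - 2 vanishes at q ∈ {1}.
Local minima of A (where A''>0): A(1)=-1. Local minima of B: B(1)=-1.
So the global minimum of g is A(1) + B(1) + 1 = -1 − 1 + 1 = -1, attained at (1, 1).

-1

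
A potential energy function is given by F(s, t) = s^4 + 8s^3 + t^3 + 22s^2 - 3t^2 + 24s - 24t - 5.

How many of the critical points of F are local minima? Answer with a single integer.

F separates as a function of s plus a function of t, so ∇F=0 decouples.
∂F/∂s = 4(s + 1)(s + 2)(s + 3) = 0 at s ∈ {-3, -2, -1}; ∂F/∂t = 3(t - 4)(t + 2) = 0 at t ∈ {-2, 4}.
The Hessian is diagonal: diag(F_ss, F_tt). Second derivatives: F_ss(-3)=8, F_ss(-2)=-4, F_ss(-1)=8; F_tt(-2)=-18, F_tt(4)=18.
Local minima occur where both diagonal entries positive: (-3, 4), (-1, 4). Count: 2.

2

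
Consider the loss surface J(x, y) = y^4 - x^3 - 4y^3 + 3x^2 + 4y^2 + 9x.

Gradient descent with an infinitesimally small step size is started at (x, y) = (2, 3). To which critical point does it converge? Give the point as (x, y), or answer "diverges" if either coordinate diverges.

(-1, 2)

J is separable, so gradient descent decouples: x follows -∂J/∂x, y follows -∂J/∂y.
∂J/∂x = -3(x - 3)(x + 1); at x=2 this is 9, so x decreases.
∂J/∂y = 4y(y - 2)(y - 1); at y=3 this is 24, so y decreases.
x converges to its nearest critical value -1 (a local min of the x-part); y converges to 2. The iterate converges to (-1, 2).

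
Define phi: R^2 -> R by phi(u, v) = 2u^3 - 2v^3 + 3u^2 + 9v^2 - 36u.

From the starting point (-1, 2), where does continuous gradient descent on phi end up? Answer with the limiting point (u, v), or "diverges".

(2, 0)

phi is separable, so gradient descent decouples: u follows -∂phi/∂u, v follows -∂phi/∂v.
∂phi/∂u = 6(u - 2)(u + 3); at u=-1 this is -36, so u increases.
∂phi/∂v = -6v(v - 3); at v=2 this is 12, so v decreases.
u converges to its nearest critical value 2 (a local min of the u-part); v converges to 0. The iterate converges to (2, 0).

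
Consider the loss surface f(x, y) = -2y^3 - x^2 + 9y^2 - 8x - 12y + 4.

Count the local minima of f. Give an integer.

f separates as a function of x plus a function of y, so ∇f=0 decouples.
∂f/∂x = -2(x + 4) = 0 at x ∈ {-4}; ∂f/∂y = -6(y - 2)(y - 1) = 0 at y ∈ {1, 2}.
The Hessian is diagonal: diag(f_xx, f_yy). Second derivatives: f_xx(-4)=-2; f_yy(1)=6, f_yy(2)=-6.
Local minima occur where both diagonal entries positive: none. Count: 0.

0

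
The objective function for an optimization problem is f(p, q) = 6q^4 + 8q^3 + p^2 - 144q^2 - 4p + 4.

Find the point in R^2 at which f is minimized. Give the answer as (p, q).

f(p,q) separates as A(p) + B(q) + 4, so its minimum is min A + min B + 4.
A'(p) = 2p - 4 vanishes at p ∈ {2}; B'(q) = 24q(q - 3)(q + 4) vanishes at q ∈ {-4, 0, 3}.
Local minima of A (where A''>0): A(2)=-4. Local minima of B: B(-4)=-1280, B(3)=-594.
So the global minimum of f is A(2) + B(-4) + 4 = -4 − 1280 + 4 = -1280, attained at (2, -4).

(2, -4)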